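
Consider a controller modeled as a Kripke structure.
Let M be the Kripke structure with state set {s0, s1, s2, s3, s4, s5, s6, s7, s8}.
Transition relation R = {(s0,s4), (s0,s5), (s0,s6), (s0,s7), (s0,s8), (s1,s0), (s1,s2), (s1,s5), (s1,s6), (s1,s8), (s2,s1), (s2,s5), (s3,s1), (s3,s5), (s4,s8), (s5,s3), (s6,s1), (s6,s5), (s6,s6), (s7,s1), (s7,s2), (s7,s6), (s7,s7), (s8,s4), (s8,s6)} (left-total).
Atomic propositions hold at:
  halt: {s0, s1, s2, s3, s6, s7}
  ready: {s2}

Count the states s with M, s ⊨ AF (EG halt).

7

EG halt: greatest fixpoint, start Z0 = {s0, s1, s2, s3, s6, s7}, keep only states in Sat with some successor in Z. Already a fixed point.
Sat(EG halt) = {s0, s1, s2, s3, s6, s7}
AF (EG halt): least fixpoint, start Z0 = {s0, s1, s2, s3, s6, s7}, add states with every successor in Z. Z1 = {s0, s1, s2, s3, s5, s6, s7}; fixed.
Sat(AF (EG halt)) = {s0, s1, s2, s3, s5, s6, s7}
|Sat(AF (EG halt))| = |{s0, s1, s2, s3, s5, s6, s7}| = 7.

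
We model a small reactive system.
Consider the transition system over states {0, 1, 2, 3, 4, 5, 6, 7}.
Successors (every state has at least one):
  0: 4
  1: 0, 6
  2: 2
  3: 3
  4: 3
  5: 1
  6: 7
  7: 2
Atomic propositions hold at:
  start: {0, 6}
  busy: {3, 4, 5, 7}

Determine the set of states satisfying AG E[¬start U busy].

Sat(¬start) = {1, 2, 3, 4, 5, 7}
E[¬start U busy]: least fixpoint, start Z0 = Sat(busy) = {3, 4, 5, 7}, add states in Sat(¬start) with some successor in Z. Already a fixed point.
Sat(E[¬start U busy]) = {3, 4, 5, 7}
AG E[¬start U busy]: greatest fixpoint, start Z0 = {3, 4, 5, 7}, keep only states in Sat with every successor in Z. Z1 = {3, 4}; fixed.
Sat(AG E[¬start U busy]) = {3, 4}

{3, 4}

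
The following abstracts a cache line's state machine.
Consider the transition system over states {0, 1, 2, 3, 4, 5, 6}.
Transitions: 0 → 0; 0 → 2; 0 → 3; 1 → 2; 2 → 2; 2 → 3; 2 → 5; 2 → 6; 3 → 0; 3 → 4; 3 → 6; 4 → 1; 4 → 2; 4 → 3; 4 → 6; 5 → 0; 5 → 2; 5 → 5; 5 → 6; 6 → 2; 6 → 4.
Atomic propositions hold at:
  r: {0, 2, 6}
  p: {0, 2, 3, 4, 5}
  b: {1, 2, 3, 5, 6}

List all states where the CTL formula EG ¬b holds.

{0}

Sat(¬b) = {0, 4}
EG ¬b: greatest fixpoint, start Z0 = {0, 4}, keep only states in Sat with some successor in Z. Z1 = {0}; fixed.
Sat(EG ¬b) = {0}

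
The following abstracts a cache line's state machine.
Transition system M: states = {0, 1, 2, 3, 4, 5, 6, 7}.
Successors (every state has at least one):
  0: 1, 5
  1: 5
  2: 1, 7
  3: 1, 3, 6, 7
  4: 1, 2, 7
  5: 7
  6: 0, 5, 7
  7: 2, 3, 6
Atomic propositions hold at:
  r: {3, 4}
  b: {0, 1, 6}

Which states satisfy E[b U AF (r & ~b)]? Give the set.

Sat(~b) = {2, 3, 4, 5, 7}
Sat(r & ~b) = {3, 4}
AF (r & ~b): least fixpoint, start Z0 = {3, 4}, add states with every successor in Z. Already a fixed point.
Sat(AF (r & ~b)) = {3, 4}
E[b U AF (r & ~b)]: least fixpoint, start Z0 = Sat(AF (r & ~b)) = {3, 4}, add states in Sat(b) with some successor in Z. Already a fixed point.
Sat(E[b U AF (r & ~b)]) = {3, 4}

{3, 4}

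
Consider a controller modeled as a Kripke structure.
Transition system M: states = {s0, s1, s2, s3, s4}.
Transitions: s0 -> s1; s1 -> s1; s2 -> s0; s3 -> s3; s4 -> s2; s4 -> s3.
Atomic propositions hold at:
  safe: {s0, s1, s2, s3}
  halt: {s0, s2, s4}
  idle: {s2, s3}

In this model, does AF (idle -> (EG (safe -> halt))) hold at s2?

Yes

Sat(safe -> halt) = {s0, s2, s4}
EG (safe -> halt): greatest fixpoint, start Z0 = {s0, s2, s4}, keep only states in Sat with some successor in Z. Z1 = {s2, s4}; Z2 = {s4}; Z3 = ∅; fixed.
Sat(EG (safe -> halt)) = ∅
Sat(idle -> (EG (safe -> halt))) = {s0, s1, s4}
AF (idle -> (EG (safe -> halt))): least fixpoint, start Z0 = {s0, s1, s4}, add states with every successor in Z. Z1 = {s0, s1, s2, s4}; fixed.
Sat(AF (idle -> (EG (safe -> halt)))) = {s0, s1, s2, s4}
s2 ∈ Sat(AF (idle -> (EG (safe -> halt)))) = {s0, s1, s2, s4}, so the formula holds at s2.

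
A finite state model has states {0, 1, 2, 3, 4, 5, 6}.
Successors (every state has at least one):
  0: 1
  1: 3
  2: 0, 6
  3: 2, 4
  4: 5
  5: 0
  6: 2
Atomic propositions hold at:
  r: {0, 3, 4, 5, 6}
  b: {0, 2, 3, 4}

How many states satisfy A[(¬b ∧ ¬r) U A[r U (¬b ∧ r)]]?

Sat(¬b) = {1, 5, 6}
Sat(¬r) = {1, 2}
Sat(¬b ∧ ¬r) = {1}
Sat(¬b ∧ r) = {5, 6}
A[r U (¬b ∧ r)]: least fixpoint, start Z0 = Sat((¬b ∧ r)) = {5, 6}, add states in Sat(r) with every successor in Z. Z1 = {4, 5, 6}; fixed.
Sat(A[r U (¬b ∧ r)]) = {4, 5, 6}
A[(¬b ∧ ¬r) U A[r U (¬b ∧ r)]]: least fixpoint, start Z0 = Sat(A[r U (¬b ∧ r)]) = {4, 5, 6}, add states in Sat(¬b ∧ ¬r) with every successor in Z. Already a fixed point.
Sat(A[(¬b ∧ ¬r) U A[r U (¬b ∧ r)]]) = {4, 5, 6}
|Sat(A[(¬b ∧ ¬r) U A[r U (¬b ∧ r)]])| = |{4, 5, 6}| = 3.

3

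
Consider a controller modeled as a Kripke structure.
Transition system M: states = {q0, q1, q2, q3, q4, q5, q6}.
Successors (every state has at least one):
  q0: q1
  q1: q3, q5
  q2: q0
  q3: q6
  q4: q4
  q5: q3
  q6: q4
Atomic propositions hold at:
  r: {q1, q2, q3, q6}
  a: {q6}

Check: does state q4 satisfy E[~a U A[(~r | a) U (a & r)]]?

Sat(~a) = {q0, q1, q2, q3, q4, q5}
Sat(~r) = {q0, q4, q5}
Sat(~r | a) = {q0, q4, q5, q6}
Sat(a & r) = {q6}
A[(~r | a) U (a & r)]: least fixpoint, start Z0 = Sat((a & r)) = {q6}, add states in Sat(~r | a) with every successor in Z. Already a fixed point.
Sat(A[(~r | a) U (a & r)]) = {q6}
E[~a U A[(~r | a) U (a & r)]]: least fixpoint, start Z0 = Sat(A[(~r | a) U (a & r)]) = {q6}, add states in Sat(~a) with some successor in Z. Z1 = {q3, q6}; Z2 = {q1, q3, q5, q6}; Z3 = {q0, q1, q3, q5, q6}; Z4 = {q0, q1, q2, q3, q5, q6}; fixed.
Sat(E[~a U A[(~r | a) U (a & r)]]) = {q0, q1, q2, q3, q5, q6}
q4 ∉ Sat(E[~a U A[(~r | a) U (a & r)]]) = {q0, q1, q2, q3, q5, q6}, so the formula does not hold at q4.

No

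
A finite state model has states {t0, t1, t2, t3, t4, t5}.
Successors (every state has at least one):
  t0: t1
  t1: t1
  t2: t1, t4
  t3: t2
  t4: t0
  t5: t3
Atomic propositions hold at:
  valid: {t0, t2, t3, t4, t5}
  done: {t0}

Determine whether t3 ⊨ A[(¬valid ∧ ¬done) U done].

Sat(¬valid) = {t1}
Sat(¬done) = {t1, t2, t3, t4, t5}
Sat(¬valid ∧ ¬done) = {t1}
A[(¬valid ∧ ¬done) U done]: least fixpoint, start Z0 = Sat(done) = {t0}, add states in Sat(¬valid ∧ ¬done) with every successor in Z. Already a fixed point.
Sat(A[(¬valid ∧ ¬done) U done]) = {t0}
t3 ∉ Sat(A[(¬valid ∧ ¬done) U done]) = {t0}, so the formula does not hold at t3.

No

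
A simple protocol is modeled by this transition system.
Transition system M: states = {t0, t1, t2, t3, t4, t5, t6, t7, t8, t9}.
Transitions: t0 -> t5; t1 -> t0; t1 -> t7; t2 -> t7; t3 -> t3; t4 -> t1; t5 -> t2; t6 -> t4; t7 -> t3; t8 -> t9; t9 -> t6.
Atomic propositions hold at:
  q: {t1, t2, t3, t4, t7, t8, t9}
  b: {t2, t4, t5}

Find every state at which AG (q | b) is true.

Sat(q | b) = {t1, t2, t3, t4, t5, t7, t8, t9}
AG (q | b): greatest fixpoint, start Z0 = {t1, t2, t3, t4, t5, t7, t8, t9}, keep only states in Sat with every successor in Z. Z1 = {t2, t3, t4, t5, t7, t8}; Z2 = {t2, t3, t5, t7}; fixed.
Sat(AG (q | b)) = {t2, t3, t5, t7}

{t2, t3, t5, t7}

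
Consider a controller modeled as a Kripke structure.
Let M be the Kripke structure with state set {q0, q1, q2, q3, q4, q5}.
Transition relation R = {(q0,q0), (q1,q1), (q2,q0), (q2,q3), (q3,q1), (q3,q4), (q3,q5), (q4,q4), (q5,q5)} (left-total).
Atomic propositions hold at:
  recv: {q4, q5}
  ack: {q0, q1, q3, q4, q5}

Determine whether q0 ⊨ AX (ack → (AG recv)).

AG recv: greatest fixpoint, start Z0 = {q4, q5}, keep only states in Sat with every successor in Z. Already a fixed point.
Sat(AG recv) = {q4, q5}
Sat(ack → (AG recv)) = {q2, q4, q5}
Sat(AX (ack → (AG recv))) = {s : every successor in {q2, q4, q5}} = {q4, q5}
q0 ∉ Sat(AX (ack → (AG recv))) = {q4, q5}, so the formula does not hold at q0.

No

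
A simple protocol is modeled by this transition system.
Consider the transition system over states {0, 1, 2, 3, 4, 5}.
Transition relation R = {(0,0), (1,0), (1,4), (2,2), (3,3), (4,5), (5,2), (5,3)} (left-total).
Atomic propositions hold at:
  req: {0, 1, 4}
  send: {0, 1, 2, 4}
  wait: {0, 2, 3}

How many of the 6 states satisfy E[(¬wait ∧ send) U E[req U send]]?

4

Sat(¬wait) = {1, 4, 5}
Sat(¬wait ∧ send) = {1, 4}
E[req U send]: least fixpoint, start Z0 = Sat(send) = {0, 1, 2, 4}, add states in Sat(req) with some successor in Z. Already a fixed point.
Sat(E[req U send]) = {0, 1, 2, 4}
E[(¬wait ∧ send) U E[req U send]]: least fixpoint, start Z0 = Sat(E[req U send]) = {0, 1, 2, 4}, add states in Sat(¬wait ∧ send) with some successor in Z. Already a fixed point.
Sat(E[(¬wait ∧ send) U E[req U send]]) = {0, 1, 2, 4}
|Sat(E[(¬wait ∧ send) U E[req U send]])| = |{0, 1, 2, 4}| = 4.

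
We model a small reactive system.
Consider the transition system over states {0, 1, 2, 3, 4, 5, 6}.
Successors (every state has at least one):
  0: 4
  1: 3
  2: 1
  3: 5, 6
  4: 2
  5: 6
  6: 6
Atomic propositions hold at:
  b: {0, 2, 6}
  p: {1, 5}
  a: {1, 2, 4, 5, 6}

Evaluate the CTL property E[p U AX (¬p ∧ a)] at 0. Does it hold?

Yes

Sat(¬p) = {0, 2, 3, 4, 6}
Sat(¬p ∧ a) = {2, 4, 6}
Sat(AX (¬p ∧ a)) = {s : every successor in {2, 4, 6}} = {0, 4, 5, 6}
E[p U AX (¬p ∧ a)]: least fixpoint, start Z0 = Sat(AX (¬p ∧ a)) = {0, 4, 5, 6}, add states in Sat(p) with some successor in Z. Already a fixed point.
Sat(E[p U AX (¬p ∧ a)]) = {0, 4, 5, 6}
0 ∈ Sat(E[p U AX (¬p ∧ a)]) = {0, 4, 5, 6}, so the formula holds at 0.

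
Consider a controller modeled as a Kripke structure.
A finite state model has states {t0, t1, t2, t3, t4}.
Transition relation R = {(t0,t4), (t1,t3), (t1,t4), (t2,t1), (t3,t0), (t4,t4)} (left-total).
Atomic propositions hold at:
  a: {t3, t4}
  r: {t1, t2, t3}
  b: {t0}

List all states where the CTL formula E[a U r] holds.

{t1, t2, t3}

E[a U r]: least fixpoint, start Z0 = Sat(r) = {t1, t2, t3}, add states in Sat(a) with some successor in Z. Already a fixed point.
Sat(E[a U r]) = {t1, t2, t3}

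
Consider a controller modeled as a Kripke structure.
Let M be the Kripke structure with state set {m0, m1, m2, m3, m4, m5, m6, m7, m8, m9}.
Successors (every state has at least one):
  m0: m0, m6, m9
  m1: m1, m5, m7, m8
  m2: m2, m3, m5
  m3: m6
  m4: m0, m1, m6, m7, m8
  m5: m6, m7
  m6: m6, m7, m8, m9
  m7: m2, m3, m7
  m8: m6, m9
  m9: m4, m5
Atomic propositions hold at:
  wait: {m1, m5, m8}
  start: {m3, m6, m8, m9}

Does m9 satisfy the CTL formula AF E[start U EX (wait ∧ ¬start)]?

Yes

Sat(¬start) = {m0, m1, m2, m4, m5, m7}
Sat(wait ∧ ¬start) = {m1, m5}
Sat(EX (wait ∧ ¬start)) = {s : some successor in {m1, m5}} = {m1, m2, m4, m9}
E[start U EX (wait ∧ ¬start)]: least fixpoint, start Z0 = Sat(EX (wait ∧ ¬start)) = {m1, m2, m4, m9}, add states in Sat(start) with some successor in Z. Z1 = {m1, m2, m4, m6, m8, m9}; Z2 = {m1, m2, m3, m4, m6, m8, m9}; fixed.
Sat(E[start U EX (wait ∧ ¬start)]) = {m1, m2, m3, m4, m6, m8, m9}
AF E[start U EX (wait ∧ ¬start)]: least fixpoint, start Z0 = {m1, m2, m3, m4, m6, m8, m9}, add states with every successor in Z. Already a fixed point.
Sat(AF E[start U EX (wait ∧ ¬start)]) = {m1, m2, m3, m4, m6, m8, m9}
m9 ∈ Sat(AF E[start U EX (wait ∧ ¬start)]) = {m1, m2, m3, m4, m6, m8, m9}, so the formula holds at m9.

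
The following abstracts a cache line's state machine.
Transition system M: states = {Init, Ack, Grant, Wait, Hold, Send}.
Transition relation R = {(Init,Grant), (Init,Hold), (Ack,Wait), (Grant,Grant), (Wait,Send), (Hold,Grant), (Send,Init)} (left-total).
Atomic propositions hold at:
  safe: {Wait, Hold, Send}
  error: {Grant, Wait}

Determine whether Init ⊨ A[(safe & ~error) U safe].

No

Sat(~error) = {Init, Ack, Hold, Send}
Sat(safe & ~error) = {Hold, Send}
A[(safe & ~error) U safe]: least fixpoint, start Z0 = Sat(safe) = {Wait, Hold, Send}, add states in Sat(safe & ~error) with every successor in Z. Already a fixed point.
Sat(A[(safe & ~error) U safe]) = {Wait, Hold, Send}
Init ∉ Sat(A[(safe & ~error) U safe]) = {Wait, Hold, Send}, so the formula does not hold at Init.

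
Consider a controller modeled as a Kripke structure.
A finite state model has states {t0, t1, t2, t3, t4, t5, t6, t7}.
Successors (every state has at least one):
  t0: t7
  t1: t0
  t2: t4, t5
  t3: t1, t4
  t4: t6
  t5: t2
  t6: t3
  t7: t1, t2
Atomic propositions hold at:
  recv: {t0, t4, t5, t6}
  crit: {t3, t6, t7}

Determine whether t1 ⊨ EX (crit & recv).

No

Sat(crit & recv) = {t6}
Sat(EX (crit & recv)) = {s : some successor in {t6}} = {t4}
t1 ∉ Sat(EX (crit & recv)) = {t4}, so the formula does not hold at t1.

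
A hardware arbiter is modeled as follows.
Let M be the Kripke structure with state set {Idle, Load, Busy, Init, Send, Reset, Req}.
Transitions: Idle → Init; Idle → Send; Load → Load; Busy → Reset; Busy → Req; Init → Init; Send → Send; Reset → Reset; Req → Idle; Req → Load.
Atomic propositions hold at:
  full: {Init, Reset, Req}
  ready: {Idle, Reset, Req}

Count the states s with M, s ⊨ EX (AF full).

AF full: least fixpoint, start Z0 = {Init, Reset, Req}, add states with every successor in Z. Z1 = {Busy, Init, Reset, Req}; fixed.
Sat(AF full) = {Busy, Init, Reset, Req}
Sat(EX (AF full)) = {s : some successor in {Busy, Init, Reset, Req}} = {Idle, Busy, Init, Reset}
|Sat(EX (AF full))| = |{Idle, Busy, Init, Reset}| = 4.

4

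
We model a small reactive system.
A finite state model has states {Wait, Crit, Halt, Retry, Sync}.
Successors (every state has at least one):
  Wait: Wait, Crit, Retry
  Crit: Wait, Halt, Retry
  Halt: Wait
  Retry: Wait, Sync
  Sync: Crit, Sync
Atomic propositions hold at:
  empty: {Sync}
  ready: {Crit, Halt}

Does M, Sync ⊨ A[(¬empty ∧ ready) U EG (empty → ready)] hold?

Sat(¬empty) = {Wait, Crit, Halt, Retry}
Sat(¬empty ∧ ready) = {Crit, Halt}
Sat(empty → ready) = {Wait, Crit, Halt, Retry}
EG (empty → ready): greatest fixpoint, start Z0 = {Wait, Crit, Halt, Retry}, keep only states in Sat with some successor in Z. Already a fixed point.
Sat(EG (empty → ready)) = {Wait, Crit, Halt, Retry}
A[(¬empty ∧ ready) U EG (empty → ready)]: least fixpoint, start Z0 = Sat(EG (empty → ready)) = {Wait, Crit, Halt, Retry}, add states in Sat(¬empty ∧ ready) with every successor in Z. Already a fixed point.
Sat(A[(¬empty ∧ ready) U EG (empty → ready)]) = {Wait, Crit, Halt, Retry}
Sync ∉ Sat(A[(¬empty ∧ ready) U EG (empty → ready)]) = {Wait, Crit, Halt, Retry}, so the formula does not hold at Sync.

No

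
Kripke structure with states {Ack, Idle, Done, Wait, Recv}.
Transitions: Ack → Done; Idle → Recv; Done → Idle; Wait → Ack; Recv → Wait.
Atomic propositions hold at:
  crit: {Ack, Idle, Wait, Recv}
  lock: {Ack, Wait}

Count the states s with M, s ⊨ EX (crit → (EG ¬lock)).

Sat(¬lock) = {Idle, Done, Recv}
EG ¬lock: greatest fixpoint, start Z0 = {Idle, Done, Recv}, keep only states in Sat with some successor in Z. Z1 = {Idle, Done}; Z2 = {Done}; Z3 = ∅; fixed.
Sat(EG ¬lock) = ∅
Sat(crit → (EG ¬lock)) = {Done}
Sat(EX (crit → (EG ¬lock))) = {s : some successor in {Done}} = {Ack}
|Sat(EX (crit → (EG ¬lock)))| = |{Ack}| = 1.

1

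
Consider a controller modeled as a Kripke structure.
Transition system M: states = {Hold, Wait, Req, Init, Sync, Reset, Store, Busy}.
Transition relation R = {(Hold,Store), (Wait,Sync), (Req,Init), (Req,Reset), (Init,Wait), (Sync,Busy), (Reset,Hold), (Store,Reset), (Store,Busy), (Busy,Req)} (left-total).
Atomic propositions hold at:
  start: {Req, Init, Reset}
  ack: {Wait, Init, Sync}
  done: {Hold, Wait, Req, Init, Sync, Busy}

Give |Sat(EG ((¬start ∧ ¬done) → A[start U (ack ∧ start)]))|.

Sat(¬start) = {Hold, Wait, Sync, Store, Busy}
Sat(¬done) = {Reset, Store}
Sat(¬start ∧ ¬done) = {Store}
Sat(ack ∧ start) = {Init}
A[start U (ack ∧ start)]: least fixpoint, start Z0 = Sat((ack ∧ start)) = {Init}, add states in Sat(start) with every successor in Z. Already a fixed point.
Sat(A[start U (ack ∧ start)]) = {Init}
Sat((¬start ∧ ¬done) → A[start U (ack ∧ start)]) = {Hold, Wait, Req, Init, Sync, Reset, Busy}
EG ((¬start ∧ ¬done) → A[start U (ack ∧ start)]): greatest fixpoint, start Z0 = {Hold, Wait, Req, Init, Sync, Reset, Busy}, keep only states in Sat with some successor in Z. Z1 = {Wait, Req, Init, Sync, Reset, Busy}; Z2 = {Wait, Req, Init, Sync, Busy}; fixed.
Sat(EG ((¬start ∧ ¬done) → A[start U (ack ∧ start)])) = {Wait, Req, Init, Sync, Busy}
|Sat(EG ((¬start ∧ ¬done) → A[start U (ack ∧ start)]))| = |{Wait, Req, Init, Sync, Busy}| = 5.

5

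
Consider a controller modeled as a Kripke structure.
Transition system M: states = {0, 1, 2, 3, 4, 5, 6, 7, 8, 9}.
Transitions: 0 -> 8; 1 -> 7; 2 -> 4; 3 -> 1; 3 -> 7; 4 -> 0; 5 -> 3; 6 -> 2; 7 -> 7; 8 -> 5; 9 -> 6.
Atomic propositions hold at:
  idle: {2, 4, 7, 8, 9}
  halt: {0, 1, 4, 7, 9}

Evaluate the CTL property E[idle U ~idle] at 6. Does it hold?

Yes

Sat(~idle) = {0, 1, 3, 5, 6}
E[idle U ~idle]: least fixpoint, start Z0 = Sat(~idle) = {0, 1, 3, 5, 6}, add states in Sat(idle) with some successor in Z. Z1 = {0, 1, 3, 4, 5, 6, 8, 9}; Z2 = {0, 1, 2, 3, 4, 5, 6, 8, 9}; fixed.
Sat(E[idle U ~idle]) = {0, 1, 2, 3, 4, 5, 6, 8, 9}
6 ∈ Sat(E[idle U ~idle]) = {0, 1, 2, 3, 4, 5, 6, 8, 9}, so the formula holds at 6.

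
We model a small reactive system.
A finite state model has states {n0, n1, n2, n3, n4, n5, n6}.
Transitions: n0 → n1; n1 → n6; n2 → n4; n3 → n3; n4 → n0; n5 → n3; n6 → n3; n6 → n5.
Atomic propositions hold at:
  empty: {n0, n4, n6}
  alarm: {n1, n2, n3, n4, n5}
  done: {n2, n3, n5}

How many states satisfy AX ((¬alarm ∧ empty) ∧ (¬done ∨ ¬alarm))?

2

Sat(¬alarm) = {n0, n6}
Sat(¬alarm ∧ empty) = {n0, n6}
Sat(¬done) = {n0, n1, n4, n6}
Sat(¬done ∨ ¬alarm) = {n0, n1, n4, n6}
Sat((¬alarm ∧ empty) ∧ (¬done ∨ ¬alarm)) = {n0, n6}
Sat(AX ((¬alarm ∧ empty) ∧ (¬done ∨ ¬alarm))) = {s : every successor in {n0, n6}} = {n1, n4}
|Sat(AX ((¬alarm ∧ empty) ∧ (¬done ∨ ¬alarm)))| = |{n1, n4}| = 2.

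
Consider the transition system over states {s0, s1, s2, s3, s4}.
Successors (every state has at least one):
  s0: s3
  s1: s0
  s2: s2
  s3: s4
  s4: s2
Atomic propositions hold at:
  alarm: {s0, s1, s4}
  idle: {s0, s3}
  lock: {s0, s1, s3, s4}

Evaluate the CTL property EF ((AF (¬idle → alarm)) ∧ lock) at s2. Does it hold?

No

Sat(¬idle) = {s1, s2, s4}
Sat(¬idle → alarm) = {s0, s1, s3, s4}
AF (¬idle → alarm): least fixpoint, start Z0 = {s0, s1, s3, s4}, add states with every successor in Z. Already a fixed point.
Sat(AF (¬idle → alarm)) = {s0, s1, s3, s4}
Sat((AF (¬idle → alarm)) ∧ lock) = {s0, s1, s3, s4}
EF ((AF (¬idle → alarm)) ∧ lock): least fixpoint, start Z0 = {s0, s1, s3, s4}, add states with some successor in Z. Already a fixed point.
Sat(EF ((AF (¬idle → alarm)) ∧ lock)) = {s0, s1, s3, s4}
s2 ∉ Sat(EF ((AF (¬idle → alarm)) ∧ lock)) = {s0, s1, s3, s4}, so the formula does not hold at s2.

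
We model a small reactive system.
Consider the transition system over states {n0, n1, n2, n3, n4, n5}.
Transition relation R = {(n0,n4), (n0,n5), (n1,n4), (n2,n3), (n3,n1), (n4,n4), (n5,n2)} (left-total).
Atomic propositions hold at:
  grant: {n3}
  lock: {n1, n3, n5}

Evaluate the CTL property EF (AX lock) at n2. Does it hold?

Yes

Sat(AX lock) = {s : every successor in {n1, n3, n5}} = {n2, n3}
EF (AX lock): least fixpoint, start Z0 = {n2, n3}, add states with some successor in Z. Z1 = {n2, n3, n5}; Z2 = {n0, n2, n3, n5}; fixed.
Sat(EF (AX lock)) = {n0, n2, n3, n5}
n2 ∈ Sat(EF (AX lock)) = {n0, n2, n3, n5}, so the formula holds at n2.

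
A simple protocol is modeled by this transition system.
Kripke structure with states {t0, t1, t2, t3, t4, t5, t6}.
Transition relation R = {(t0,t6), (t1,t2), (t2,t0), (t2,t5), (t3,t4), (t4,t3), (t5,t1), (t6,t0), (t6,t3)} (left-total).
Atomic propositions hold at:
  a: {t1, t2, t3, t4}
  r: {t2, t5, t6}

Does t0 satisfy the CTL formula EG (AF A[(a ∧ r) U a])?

Sat(a ∧ r) = {t2}
A[(a ∧ r) U a]: least fixpoint, start Z0 = Sat(a) = {t1, t2, t3, t4}, add states in Sat(a ∧ r) with every successor in Z. Already a fixed point.
Sat(A[(a ∧ r) U a]) = {t1, t2, t3, t4}
AF A[(a ∧ r) U a]: least fixpoint, start Z0 = {t1, t2, t3, t4}, add states with every successor in Z. Z1 = {t1, t2, t3, t4, t5}; fixed.
Sat(AF A[(a ∧ r) U a]) = {t1, t2, t3, t4, t5}
EG (AF A[(a ∧ r) U a]): greatest fixpoint, start Z0 = {t1, t2, t3, t4, t5}, keep only states in Sat with some successor in Z. Already a fixed point.
Sat(EG (AF A[(a ∧ r) U a])) = {t1, t2, t3, t4, t5}
t0 ∉ Sat(EG (AF A[(a ∧ r) U a])) = {t1, t2, t3, t4, t5}, so the formula does not hold at t0.

No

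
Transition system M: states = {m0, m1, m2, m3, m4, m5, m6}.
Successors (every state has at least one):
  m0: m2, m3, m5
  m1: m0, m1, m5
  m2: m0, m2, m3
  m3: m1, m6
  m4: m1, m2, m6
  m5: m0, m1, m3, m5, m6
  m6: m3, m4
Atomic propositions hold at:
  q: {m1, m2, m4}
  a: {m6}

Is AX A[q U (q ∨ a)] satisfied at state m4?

Yes

Sat(q ∨ a) = {m1, m2, m4, m6}
A[q U (q ∨ a)]: least fixpoint, start Z0 = Sat((q ∨ a)) = {m1, m2, m4, m6}, add states in Sat(q) with every successor in Z. Already a fixed point.
Sat(A[q U (q ∨ a)]) = {m1, m2, m4, m6}
Sat(AX A[q U (q ∨ a)]) = {s : every successor in {m1, m2, m4, m6}} = {m3, m4}
m4 ∈ Sat(AX A[q U (q ∨ a)]) = {m3, m4}, so the formula holds at m4.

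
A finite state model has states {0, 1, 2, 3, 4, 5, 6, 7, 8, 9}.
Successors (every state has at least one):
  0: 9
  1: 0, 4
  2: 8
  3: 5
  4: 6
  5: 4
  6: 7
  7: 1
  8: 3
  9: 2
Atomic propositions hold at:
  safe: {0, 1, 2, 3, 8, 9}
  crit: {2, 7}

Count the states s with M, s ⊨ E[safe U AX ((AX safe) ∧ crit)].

Sat(AX safe) = {s : every successor in {0, 1, 2, 3, 8, 9}} = {0, 2, 7, 8, 9}
Sat((AX safe) ∧ crit) = {2, 7}
Sat(AX ((AX safe) ∧ crit)) = {s : every successor in {2, 7}} = {6, 9}
E[safe U AX ((AX safe) ∧ crit)]: least fixpoint, start Z0 = Sat(AX ((AX safe) ∧ crit)) = {6, 9}, add states in Sat(safe) with some successor in Z. Z1 = {0, 6, 9}; Z2 = {0, 1, 6, 9}; fixed.
Sat(E[safe U AX ((AX safe) ∧ crit)]) = {0, 1, 6, 9}
|Sat(E[safe U AX ((AX safe) ∧ crit)])| = |{0, 1, 6, 9}| = 4.

4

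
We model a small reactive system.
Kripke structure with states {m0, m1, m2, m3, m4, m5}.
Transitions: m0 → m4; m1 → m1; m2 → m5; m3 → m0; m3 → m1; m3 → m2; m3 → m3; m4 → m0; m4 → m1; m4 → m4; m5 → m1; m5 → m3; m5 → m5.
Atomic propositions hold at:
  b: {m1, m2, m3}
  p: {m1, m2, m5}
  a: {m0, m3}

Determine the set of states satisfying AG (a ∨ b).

{m1}

Sat(a ∨ b) = {m0, m1, m2, m3}
AG (a ∨ b): greatest fixpoint, start Z0 = {m0, m1, m2, m3}, keep only states in Sat with every successor in Z. Z1 = {m1, m3}; Z2 = {m1}; fixed.
Sat(AG (a ∨ b)) = {m1}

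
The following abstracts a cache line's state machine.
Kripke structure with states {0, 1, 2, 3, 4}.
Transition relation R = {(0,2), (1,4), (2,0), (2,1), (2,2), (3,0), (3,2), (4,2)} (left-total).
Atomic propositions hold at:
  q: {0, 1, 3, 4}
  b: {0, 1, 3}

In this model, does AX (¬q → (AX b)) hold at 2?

No

Sat(¬q) = {2}
Sat(AX b) = {s : every successor in {0, 1, 3}} = ∅
Sat(¬q → (AX b)) = {0, 1, 3, 4}
Sat(AX (¬q → (AX b))) = {s : every successor in {0, 1, 3, 4}} = {1}
2 ∉ Sat(AX (¬q → (AX b))) = {1}, so the formula does not hold at 2.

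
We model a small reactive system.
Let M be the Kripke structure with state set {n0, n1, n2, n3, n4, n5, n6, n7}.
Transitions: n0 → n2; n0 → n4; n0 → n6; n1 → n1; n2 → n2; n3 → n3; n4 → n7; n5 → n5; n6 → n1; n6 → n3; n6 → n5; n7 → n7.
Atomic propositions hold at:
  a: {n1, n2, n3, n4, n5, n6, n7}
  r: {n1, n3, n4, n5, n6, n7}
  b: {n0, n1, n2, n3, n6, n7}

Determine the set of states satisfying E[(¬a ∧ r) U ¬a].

{n0}

Sat(¬a) = {n0}
Sat(¬a ∧ r) = ∅
E[(¬a ∧ r) U ¬a]: least fixpoint, start Z0 = Sat(¬a) = {n0}, add states in Sat(¬a ∧ r) with some successor in Z. Already a fixed point.
Sat(E[(¬a ∧ r) U ¬a]) = {n0}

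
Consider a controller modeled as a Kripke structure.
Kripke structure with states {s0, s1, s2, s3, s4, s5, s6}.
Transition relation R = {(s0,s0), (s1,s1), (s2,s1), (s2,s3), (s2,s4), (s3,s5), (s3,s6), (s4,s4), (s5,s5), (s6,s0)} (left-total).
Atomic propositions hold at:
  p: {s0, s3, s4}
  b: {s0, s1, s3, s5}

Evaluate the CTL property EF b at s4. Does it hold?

No

EF b: least fixpoint, start Z0 = {s0, s1, s3, s5}, add states with some successor in Z. Z1 = {s0, s1, s2, s3, s5, s6}; fixed.
Sat(EF b) = {s0, s1, s2, s3, s5, s6}
s4 ∉ Sat(EF b) = {s0, s1, s2, s3, s5, s6}, so the formula does not hold at s4.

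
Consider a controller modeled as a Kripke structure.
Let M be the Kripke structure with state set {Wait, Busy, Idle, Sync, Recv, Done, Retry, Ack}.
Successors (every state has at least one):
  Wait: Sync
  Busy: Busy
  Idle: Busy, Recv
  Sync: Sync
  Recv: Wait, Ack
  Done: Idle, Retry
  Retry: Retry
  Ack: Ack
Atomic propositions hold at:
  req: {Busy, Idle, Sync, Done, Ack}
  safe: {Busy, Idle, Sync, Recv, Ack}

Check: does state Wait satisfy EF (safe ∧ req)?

Sat(safe ∧ req) = {Busy, Idle, Sync, Ack}
EF (safe ∧ req): least fixpoint, start Z0 = {Busy, Idle, Sync, Ack}, add states with some successor in Z. Z1 = {Wait, Busy, Idle, Sync, Recv, Done, Ack}; fixed.
Sat(EF (safe ∧ req)) = {Wait, Busy, Idle, Sync, Recv, Done, Ack}
Wait ∈ Sat(EF (safe ∧ req)) = {Wait, Busy, Idle, Sync, Recv, Done, Ack}, so the formula holds at Wait.

Yes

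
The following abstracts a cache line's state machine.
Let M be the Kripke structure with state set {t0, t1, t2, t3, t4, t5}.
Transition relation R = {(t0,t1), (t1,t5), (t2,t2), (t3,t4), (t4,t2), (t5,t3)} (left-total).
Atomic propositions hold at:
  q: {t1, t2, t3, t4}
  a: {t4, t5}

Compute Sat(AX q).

{t0, t2, t3, t4, t5}

Sat(AX q) = {s : every successor in {t1, t2, t3, t4}} = {t0, t2, t3, t4, t5}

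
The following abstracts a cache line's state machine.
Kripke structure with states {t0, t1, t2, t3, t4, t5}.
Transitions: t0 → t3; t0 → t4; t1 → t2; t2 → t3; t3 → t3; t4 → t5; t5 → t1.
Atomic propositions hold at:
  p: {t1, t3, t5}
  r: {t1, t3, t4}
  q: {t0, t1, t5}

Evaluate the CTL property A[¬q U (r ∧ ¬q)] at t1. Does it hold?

No

Sat(¬q) = {t2, t3, t4}
Sat(r ∧ ¬q) = {t3, t4}
A[¬q U (r ∧ ¬q)]: least fixpoint, start Z0 = Sat((r ∧ ¬q)) = {t3, t4}, add states in Sat(¬q) with every successor in Z. Z1 = {t2, t3, t4}; fixed.
Sat(A[¬q U (r ∧ ¬q)]) = {t2, t3, t4}
t1 ∉ Sat(A[¬q U (r ∧ ¬q)]) = {t2, t3, t4}, so the formula does not hold at t1.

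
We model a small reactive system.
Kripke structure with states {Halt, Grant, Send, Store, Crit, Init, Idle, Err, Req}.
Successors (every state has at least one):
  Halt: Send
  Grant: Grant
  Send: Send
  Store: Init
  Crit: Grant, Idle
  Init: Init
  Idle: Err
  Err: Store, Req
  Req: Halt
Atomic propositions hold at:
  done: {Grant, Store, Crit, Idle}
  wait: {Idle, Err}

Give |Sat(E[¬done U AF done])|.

Sat(¬done) = {Halt, Send, Init, Err, Req}
AF done: least fixpoint, start Z0 = {Grant, Store, Crit, Idle}, add states with every successor in Z. Already a fixed point.
Sat(AF done) = {Grant, Store, Crit, Idle}
E[¬done U AF done]: least fixpoint, start Z0 = Sat(AF done) = {Grant, Store, Crit, Idle}, add states in Sat(¬done) with some successor in Z. Z1 = {Grant, Store, Crit, Idle, Err}; fixed.
Sat(E[¬done U AF done]) = {Grant, Store, Crit, Idle, Err}
|Sat(E[¬done U AF done])| = |{Grant, Store, Crit, Idle, Err}| = 5.

5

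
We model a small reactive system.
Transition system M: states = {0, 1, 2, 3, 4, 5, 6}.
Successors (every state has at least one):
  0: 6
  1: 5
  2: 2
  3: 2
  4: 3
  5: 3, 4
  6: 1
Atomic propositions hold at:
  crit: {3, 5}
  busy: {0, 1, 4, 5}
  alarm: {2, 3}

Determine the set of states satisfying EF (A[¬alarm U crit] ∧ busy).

{0, 1, 4, 5, 6}

Sat(¬alarm) = {0, 1, 4, 5, 6}
A[¬alarm U crit]: least fixpoint, start Z0 = Sat(crit) = {3, 5}, add states in Sat(¬alarm) with every successor in Z. Z1 = {1, 3, 4, 5}; Z2 = {1, 3, 4, 5, 6}; Z3 = {0, 1, 3, 4, 5, 6}; fixed.
Sat(A[¬alarm U crit]) = {0, 1, 3, 4, 5, 6}
Sat(A[¬alarm U crit] ∧ busy) = {0, 1, 4, 5}
EF (A[¬alarm U crit] ∧ busy): least fixpoint, start Z0 = {0, 1, 4, 5}, add states with some successor in Z. Z1 = {0, 1, 4, 5, 6}; fixed.
Sat(EF (A[¬alarm U crit] ∧ busy)) = {0, 1, 4, 5, 6}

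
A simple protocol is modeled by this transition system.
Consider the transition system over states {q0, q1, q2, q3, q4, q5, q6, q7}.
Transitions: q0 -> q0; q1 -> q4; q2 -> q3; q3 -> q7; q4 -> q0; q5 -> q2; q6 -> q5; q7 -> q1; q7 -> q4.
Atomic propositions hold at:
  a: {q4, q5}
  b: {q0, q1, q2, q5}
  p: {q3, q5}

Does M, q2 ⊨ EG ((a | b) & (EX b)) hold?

Sat(a | b) = {q0, q1, q2, q4, q5}
Sat(EX b) = {s : some successor in {q0, q1, q2, q5}} = {q0, q4, q5, q6, q7}
Sat((a | b) & (EX b)) = {q0, q4, q5}
EG ((a | b) & (EX b)): greatest fixpoint, start Z0 = {q0, q4, q5}, keep only states in Sat with some successor in Z. Z1 = {q0, q4}; fixed.
Sat(EG ((a | b) & (EX b))) = {q0, q4}
q2 ∉ Sat(EG ((a | b) & (EX b))) = {q0, q4}, so the formula does not hold at q2.

No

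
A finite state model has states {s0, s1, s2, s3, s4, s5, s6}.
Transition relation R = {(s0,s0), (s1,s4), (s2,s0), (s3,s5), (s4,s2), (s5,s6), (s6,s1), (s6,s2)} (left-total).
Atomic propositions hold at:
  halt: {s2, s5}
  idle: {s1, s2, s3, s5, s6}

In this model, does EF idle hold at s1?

Yes

EF idle: least fixpoint, start Z0 = {s1, s2, s3, s5, s6}, add states with some successor in Z. Z1 = {s1, s2, s3, s4, s5, s6}; fixed.
Sat(EF idle) = {s1, s2, s3, s4, s5, s6}
s1 ∈ Sat(EF idle) = {s1, s2, s3, s4, s5, s6}, so the formula holds at s1.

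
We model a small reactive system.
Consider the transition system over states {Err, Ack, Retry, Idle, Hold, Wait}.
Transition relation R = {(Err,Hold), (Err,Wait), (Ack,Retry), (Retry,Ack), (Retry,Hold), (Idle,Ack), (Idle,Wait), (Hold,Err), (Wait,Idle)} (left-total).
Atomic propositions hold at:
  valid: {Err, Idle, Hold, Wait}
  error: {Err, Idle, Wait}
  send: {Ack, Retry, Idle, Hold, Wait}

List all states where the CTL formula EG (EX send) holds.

Sat(EX send) = {s : some successor in {Ack, Retry, Idle, Hold, Wait}} = {Err, Ack, Retry, Idle, Wait}
EG (EX send): greatest fixpoint, start Z0 = {Err, Ack, Retry, Idle, Wait}, keep only states in Sat with some successor in Z. Already a fixed point.
Sat(EG (EX send)) = {Err, Ack, Retry, Idle, Wait}

{Err, Ack, Retry, Idle, Wait}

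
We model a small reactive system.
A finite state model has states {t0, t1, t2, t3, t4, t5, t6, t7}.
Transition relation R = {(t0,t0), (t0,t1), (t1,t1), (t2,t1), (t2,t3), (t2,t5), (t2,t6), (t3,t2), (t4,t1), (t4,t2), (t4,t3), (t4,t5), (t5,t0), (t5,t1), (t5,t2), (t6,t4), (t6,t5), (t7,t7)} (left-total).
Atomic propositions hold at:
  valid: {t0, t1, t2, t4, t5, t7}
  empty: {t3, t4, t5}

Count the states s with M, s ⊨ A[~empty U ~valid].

Sat(~empty) = {t0, t1, t2, t6, t7}
Sat(~valid) = {t3, t6}
A[~empty U ~valid]: least fixpoint, start Z0 = Sat(~valid) = {t3, t6}, add states in Sat(~empty) with every successor in Z. Already a fixed point.
Sat(A[~empty U ~valid]) = {t3, t6}
|Sat(A[~empty U ~valid])| = |{t3, t6}| = 2.

2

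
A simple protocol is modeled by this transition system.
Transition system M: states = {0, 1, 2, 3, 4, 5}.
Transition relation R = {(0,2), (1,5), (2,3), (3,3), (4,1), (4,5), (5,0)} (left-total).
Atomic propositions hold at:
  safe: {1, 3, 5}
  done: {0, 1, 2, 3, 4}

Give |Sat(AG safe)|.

1

AG safe: greatest fixpoint, start Z0 = {1, 3, 5}, keep only states in Sat with every successor in Z. Z1 = {1, 3}; Z2 = {3}; fixed.
Sat(AG safe) = {3}
|Sat(AG safe)| = |{3}| = 1.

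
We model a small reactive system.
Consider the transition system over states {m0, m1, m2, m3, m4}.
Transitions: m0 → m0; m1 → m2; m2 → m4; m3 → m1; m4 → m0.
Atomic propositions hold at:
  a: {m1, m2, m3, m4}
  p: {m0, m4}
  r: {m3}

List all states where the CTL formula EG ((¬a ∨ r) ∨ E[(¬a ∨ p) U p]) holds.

Sat(¬a) = {m0}
Sat(¬a ∨ r) = {m0, m3}
Sat(¬a ∨ p) = {m0, m4}
E[(¬a ∨ p) U p]: least fixpoint, start Z0 = Sat(p) = {m0, m4}, add states in Sat(¬a ∨ p) with some successor in Z. Already a fixed point.
Sat(E[(¬a ∨ p) U p]) = {m0, m4}
Sat((¬a ∨ r) ∨ E[(¬a ∨ p) U p]) = {m0, m3, m4}
EG ((¬a ∨ r) ∨ E[(¬a ∨ p) U p]): greatest fixpoint, start Z0 = {m0, m3, m4}, keep only states in Sat with some successor in Z. Z1 = {m0, m4}; fixed.
Sat(EG ((¬a ∨ r) ∨ E[(¬a ∨ p) U p])) = {m0, m4}

{m0, m4}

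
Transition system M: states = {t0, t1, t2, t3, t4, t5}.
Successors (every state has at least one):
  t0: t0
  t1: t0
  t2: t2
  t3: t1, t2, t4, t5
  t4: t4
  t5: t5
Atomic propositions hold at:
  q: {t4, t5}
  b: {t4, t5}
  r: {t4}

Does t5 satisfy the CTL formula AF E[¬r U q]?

Sat(¬r) = {t0, t1, t2, t3, t5}
E[¬r U q]: least fixpoint, start Z0 = Sat(q) = {t4, t5}, add states in Sat(¬r) with some successor in Z. Z1 = {t3, t4, t5}; fixed.
Sat(E[¬r U q]) = {t3, t4, t5}
AF E[¬r U q]: least fixpoint, start Z0 = {t3, t4, t5}, add states with every successor in Z. Already a fixed point.
Sat(AF E[¬r U q]) = {t3, t4, t5}
t5 ∈ Sat(AF E[¬r U q]) = {t3, t4, t5}, so the formula holds at t5.

Yes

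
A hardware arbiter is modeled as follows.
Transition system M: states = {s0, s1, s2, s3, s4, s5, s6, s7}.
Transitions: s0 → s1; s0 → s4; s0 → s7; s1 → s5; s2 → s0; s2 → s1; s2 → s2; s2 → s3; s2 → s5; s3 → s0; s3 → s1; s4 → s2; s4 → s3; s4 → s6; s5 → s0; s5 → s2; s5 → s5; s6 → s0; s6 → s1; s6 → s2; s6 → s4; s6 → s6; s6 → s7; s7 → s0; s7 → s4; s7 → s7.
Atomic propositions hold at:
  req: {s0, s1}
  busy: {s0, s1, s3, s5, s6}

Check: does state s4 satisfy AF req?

No

AF req: least fixpoint, start Z0 = {s0, s1}, add states with every successor in Z. Z1 = {s0, s1, s3}; fixed.
Sat(AF req) = {s0, s1, s3}
s4 ∉ Sat(AF req) = {s0, s1, s3}, so the formula does not hold at s4.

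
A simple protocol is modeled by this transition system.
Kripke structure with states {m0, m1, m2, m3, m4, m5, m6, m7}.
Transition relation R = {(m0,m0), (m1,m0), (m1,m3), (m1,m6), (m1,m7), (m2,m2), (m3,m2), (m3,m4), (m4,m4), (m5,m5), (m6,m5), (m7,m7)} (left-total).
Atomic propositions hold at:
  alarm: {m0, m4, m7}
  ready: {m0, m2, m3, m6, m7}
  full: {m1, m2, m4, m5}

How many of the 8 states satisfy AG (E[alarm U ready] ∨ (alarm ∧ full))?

5

E[alarm U ready]: least fixpoint, start Z0 = Sat(ready) = {m0, m2, m3, m6, m7}, add states in Sat(alarm) with some successor in Z. Already a fixed point.
Sat(E[alarm U ready]) = {m0, m2, m3, m6, m7}
Sat(alarm ∧ full) = {m4}
Sat(E[alarm U ready] ∨ (alarm ∧ full)) = {m0, m2, m3, m4, m6, m7}
AG (E[alarm U ready] ∨ (alarm ∧ full)): greatest fixpoint, start Z0 = {m0, m2, m3, m4, m6, m7}, keep only states in Sat with every successor in Z. Z1 = {m0, m2, m3, m4, m7}; fixed.
Sat(AG (E[alarm U ready] ∨ (alarm ∧ full))) = {m0, m2, m3, m4, m7}
|Sat(AG (E[alarm U ready] ∨ (alarm ∧ full)))| = |{m0, m2, m3, m4, m7}| = 5.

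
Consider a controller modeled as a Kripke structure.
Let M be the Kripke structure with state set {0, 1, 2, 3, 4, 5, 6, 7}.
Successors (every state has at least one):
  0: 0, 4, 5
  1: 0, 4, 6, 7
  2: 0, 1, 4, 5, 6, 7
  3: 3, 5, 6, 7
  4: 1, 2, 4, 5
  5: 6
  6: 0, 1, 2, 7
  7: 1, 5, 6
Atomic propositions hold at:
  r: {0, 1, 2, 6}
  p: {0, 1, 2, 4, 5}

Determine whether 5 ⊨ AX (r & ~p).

Yes

Sat(~p) = {3, 6, 7}
Sat(r & ~p) = {6}
Sat(AX (r & ~p)) = {s : every successor in {6}} = {5}
5 ∈ Sat(AX (r & ~p)) = {5}, so the formula holds at 5.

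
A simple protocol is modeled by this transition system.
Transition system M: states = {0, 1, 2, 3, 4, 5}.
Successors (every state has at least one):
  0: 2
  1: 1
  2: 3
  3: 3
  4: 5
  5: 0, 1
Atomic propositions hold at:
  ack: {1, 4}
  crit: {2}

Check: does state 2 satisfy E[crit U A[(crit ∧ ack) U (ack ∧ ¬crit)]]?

No

Sat(crit ∧ ack) = ∅
Sat(¬crit) = {0, 1, 3, 4, 5}
Sat(ack ∧ ¬crit) = {1, 4}
A[(crit ∧ ack) U (ack ∧ ¬crit)]: least fixpoint, start Z0 = Sat((ack ∧ ¬crit)) = {1, 4}, add states in Sat(crit ∧ ack) with every successor in Z. Already a fixed point.
Sat(A[(crit ∧ ack) U (ack ∧ ¬crit)]) = {1, 4}
E[crit U A[(crit ∧ ack) U (ack ∧ ¬crit)]]: least fixpoint, start Z0 = Sat(A[(crit ∧ ack) U (ack ∧ ¬crit)]) = {1, 4}, add states in Sat(crit) with some successor in Z. Already a fixed point.
Sat(E[crit U A[(crit ∧ ack) U (ack ∧ ¬crit)]]) = {1, 4}
2 ∉ Sat(E[crit U A[(crit ∧ ack) U (ack ∧ ¬crit)]]) = {1, 4}, so the formula does not hold at 2.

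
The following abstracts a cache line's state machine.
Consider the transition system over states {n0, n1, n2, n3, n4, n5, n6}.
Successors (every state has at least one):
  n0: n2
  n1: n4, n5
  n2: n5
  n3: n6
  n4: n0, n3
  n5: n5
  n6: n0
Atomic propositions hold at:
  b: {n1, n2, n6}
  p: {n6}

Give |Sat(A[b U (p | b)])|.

3

Sat(p | b) = {n1, n2, n6}
A[b U (p | b)]: least fixpoint, start Z0 = Sat((p | b)) = {n1, n2, n6}, add states in Sat(b) with every successor in Z. Already a fixed point.
Sat(A[b U (p | b)]) = {n1, n2, n6}
|Sat(A[b U (p | b)])| = |{n1, n2, n6}| = 3.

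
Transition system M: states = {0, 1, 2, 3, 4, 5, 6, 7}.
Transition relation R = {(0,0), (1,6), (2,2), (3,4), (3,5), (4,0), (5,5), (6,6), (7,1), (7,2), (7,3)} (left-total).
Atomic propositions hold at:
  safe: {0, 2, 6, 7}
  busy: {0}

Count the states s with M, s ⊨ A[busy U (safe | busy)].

Sat(safe | busy) = {0, 2, 6, 7}
A[busy U (safe | busy)]: least fixpoint, start Z0 = Sat((safe | busy)) = {0, 2, 6, 7}, add states in Sat(busy) with every successor in Z. Already a fixed point.
Sat(A[busy U (safe | busy)]) = {0, 2, 6, 7}
|Sat(A[busy U (safe | busy)])| = |{0, 2, 6, 7}| = 4.

4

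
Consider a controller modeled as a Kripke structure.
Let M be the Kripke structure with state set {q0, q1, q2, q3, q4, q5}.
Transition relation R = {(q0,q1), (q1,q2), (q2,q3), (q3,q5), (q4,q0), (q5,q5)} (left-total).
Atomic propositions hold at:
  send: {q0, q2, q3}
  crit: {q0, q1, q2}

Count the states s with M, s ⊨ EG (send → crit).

Sat(send → crit) = {q0, q1, q2, q4, q5}
EG (send → crit): greatest fixpoint, start Z0 = {q0, q1, q2, q4, q5}, keep only states in Sat with some successor in Z. Z1 = {q0, q1, q4, q5}; Z2 = {q0, q4, q5}; Z3 = {q4, q5}; Z4 = {q5}; fixed.
Sat(EG (send → crit)) = {q5}
|Sat(EG (send → crit))| = |{q5}| = 1.

1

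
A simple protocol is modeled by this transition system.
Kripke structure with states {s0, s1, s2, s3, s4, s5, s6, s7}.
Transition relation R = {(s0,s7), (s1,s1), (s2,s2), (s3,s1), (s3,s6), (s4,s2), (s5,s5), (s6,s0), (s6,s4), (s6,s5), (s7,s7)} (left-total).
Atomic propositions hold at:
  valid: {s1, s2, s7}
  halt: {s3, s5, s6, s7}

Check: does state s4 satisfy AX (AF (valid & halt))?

No

Sat(valid & halt) = {s7}
AF (valid & halt): least fixpoint, start Z0 = {s7}, add states with every successor in Z. Z1 = {s0, s7}; fixed.
Sat(AF (valid & halt)) = {s0, s7}
Sat(AX (AF (valid & halt))) = {s : every successor in {s0, s7}} = {s0, s7}
s4 ∉ Sat(AX (AF (valid & halt))) = {s0, s7}, so the formula does not hold at s4.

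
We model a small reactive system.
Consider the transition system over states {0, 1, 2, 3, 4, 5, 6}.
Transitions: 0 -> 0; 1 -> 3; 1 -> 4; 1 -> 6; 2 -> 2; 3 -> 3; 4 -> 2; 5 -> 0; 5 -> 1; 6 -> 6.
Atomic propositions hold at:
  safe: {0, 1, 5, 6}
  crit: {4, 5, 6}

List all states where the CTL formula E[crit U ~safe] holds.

{2, 3, 4}

Sat(~safe) = {2, 3, 4}
E[crit U ~safe]: least fixpoint, start Z0 = Sat(~safe) = {2, 3, 4}, add states in Sat(crit) with some successor in Z. Already a fixed point.
Sat(E[crit U ~safe]) = {2, 3, 4}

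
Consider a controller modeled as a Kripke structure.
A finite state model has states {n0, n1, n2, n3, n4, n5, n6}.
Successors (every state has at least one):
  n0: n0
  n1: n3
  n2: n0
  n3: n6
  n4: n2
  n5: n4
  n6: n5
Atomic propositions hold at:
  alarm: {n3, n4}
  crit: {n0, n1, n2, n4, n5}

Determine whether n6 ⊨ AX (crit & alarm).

Sat(crit & alarm) = {n4}
Sat(AX (crit & alarm)) = {s : every successor in {n4}} = {n5}
n6 ∉ Sat(AX (crit & alarm)) = {n5}, so the formula does not hold at n6.

No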